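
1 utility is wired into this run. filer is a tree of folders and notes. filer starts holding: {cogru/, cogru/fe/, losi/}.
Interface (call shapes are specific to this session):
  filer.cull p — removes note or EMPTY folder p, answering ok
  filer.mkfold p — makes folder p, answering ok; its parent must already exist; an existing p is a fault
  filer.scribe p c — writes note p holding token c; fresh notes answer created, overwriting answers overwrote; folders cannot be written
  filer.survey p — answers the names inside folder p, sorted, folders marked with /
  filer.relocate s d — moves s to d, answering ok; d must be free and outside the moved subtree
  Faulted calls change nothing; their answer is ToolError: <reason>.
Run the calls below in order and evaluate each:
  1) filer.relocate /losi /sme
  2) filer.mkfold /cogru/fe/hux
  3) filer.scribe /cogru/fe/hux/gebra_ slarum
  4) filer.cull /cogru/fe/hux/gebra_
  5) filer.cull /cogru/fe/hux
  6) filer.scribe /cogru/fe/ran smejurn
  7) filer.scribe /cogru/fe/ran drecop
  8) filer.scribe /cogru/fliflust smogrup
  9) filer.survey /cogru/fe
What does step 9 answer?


·→ filer.relocate(/losi, /sme)
·← ok
·→ filer.mkfold(/cogru/fe/hux)
·← ok
·→ filer.scribe(/cogru/fe/hux/gebra_, slarum)
·← created
·→ filer.cull(/cogru/fe/hux/gebra_)
·← ok
·→ filer.cull(/cogru/fe/hux)
·← ok
·→ filer.scribe(/cogru/fe/ran, smejurn)
·← created
·→ filer.scribe(/cogru/fe/ran, drecop)
·← overwrote
·→ filer.scribe(/cogru/fliflust, smogrup)
·← created
·→ filer.survey(/cogru/fe)
·← [ran]

Answer: [ran]


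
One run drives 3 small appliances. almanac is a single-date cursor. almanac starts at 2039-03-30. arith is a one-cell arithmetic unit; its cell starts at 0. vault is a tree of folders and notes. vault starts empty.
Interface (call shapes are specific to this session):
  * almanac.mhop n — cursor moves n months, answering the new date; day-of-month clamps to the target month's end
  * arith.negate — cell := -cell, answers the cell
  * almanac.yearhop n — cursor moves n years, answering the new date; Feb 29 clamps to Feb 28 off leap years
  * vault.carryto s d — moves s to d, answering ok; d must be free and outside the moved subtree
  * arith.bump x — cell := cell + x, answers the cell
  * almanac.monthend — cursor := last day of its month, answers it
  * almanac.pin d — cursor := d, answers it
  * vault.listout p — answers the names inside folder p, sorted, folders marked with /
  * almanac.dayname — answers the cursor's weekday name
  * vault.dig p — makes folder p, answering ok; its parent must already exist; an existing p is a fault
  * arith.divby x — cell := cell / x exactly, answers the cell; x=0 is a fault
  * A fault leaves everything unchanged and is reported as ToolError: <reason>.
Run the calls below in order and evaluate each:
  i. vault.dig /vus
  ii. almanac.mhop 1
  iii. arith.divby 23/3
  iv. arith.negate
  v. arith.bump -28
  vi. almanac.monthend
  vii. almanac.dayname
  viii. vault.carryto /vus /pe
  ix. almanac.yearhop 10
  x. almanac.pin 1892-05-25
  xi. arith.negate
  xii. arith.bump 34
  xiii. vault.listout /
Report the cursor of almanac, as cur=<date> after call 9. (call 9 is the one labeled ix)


Answer: cur=2049-04-30

Derivation:
$ vault.dig p: /vus
= ok
$ almanac.mhop n: 1
= 2039-04-30
$ arith.divby x: 23/3
= 0
$ arith.negate
= 0
$ arith.bump x: -28
= -28
$ almanac.monthend
= 2039-04-30
$ almanac.dayname
= Saturday
$ vault.carryto s: /vus d: /pe
= ok
$ almanac.yearhop n: 10
= 2049-04-30
$ almanac.pin d: 1892-05-25
= 1892-05-25
$ arith.negate
= 28
$ arith.bump x: 34
= 62
$ vault.listout p: /
= [pe/]


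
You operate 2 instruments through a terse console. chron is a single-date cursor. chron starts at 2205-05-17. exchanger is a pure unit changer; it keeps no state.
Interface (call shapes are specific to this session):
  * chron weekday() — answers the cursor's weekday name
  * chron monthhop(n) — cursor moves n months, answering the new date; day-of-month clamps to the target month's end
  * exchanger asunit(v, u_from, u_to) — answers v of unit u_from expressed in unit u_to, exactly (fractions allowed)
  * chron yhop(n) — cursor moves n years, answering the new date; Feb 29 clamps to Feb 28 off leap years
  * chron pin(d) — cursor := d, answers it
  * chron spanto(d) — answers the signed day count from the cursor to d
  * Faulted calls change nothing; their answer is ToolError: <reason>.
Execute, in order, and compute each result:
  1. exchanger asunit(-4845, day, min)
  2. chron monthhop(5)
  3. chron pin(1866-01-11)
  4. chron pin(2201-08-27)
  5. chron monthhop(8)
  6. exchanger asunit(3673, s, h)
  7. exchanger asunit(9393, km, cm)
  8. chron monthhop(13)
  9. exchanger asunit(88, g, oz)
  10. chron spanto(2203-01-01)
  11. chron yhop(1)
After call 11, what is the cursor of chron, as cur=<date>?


-> exchanger asunit(-4845, day, min)
<- -6976800
-> chron monthhop(5)
<- 2205-10-17
-> chron pin(1866-01-11)
<- 1866-01-11
-> chron pin(2201-08-27)
<- 2201-08-27
-> chron monthhop(8)
<- 2202-04-27
-> exchanger asunit(3673, s, h)
<- 3673/3600
-> exchanger asunit(9393, km, cm)
<- 939300000
-> chron monthhop(13)
<- 2203-05-27
-> exchanger asunit(88, g, oz)
<- 12800000/4123567
-> chron spanto(2203-01-01)
<- -146
-> chron yhop(1)
<- 2204-05-27

Answer: cur=2204-05-27


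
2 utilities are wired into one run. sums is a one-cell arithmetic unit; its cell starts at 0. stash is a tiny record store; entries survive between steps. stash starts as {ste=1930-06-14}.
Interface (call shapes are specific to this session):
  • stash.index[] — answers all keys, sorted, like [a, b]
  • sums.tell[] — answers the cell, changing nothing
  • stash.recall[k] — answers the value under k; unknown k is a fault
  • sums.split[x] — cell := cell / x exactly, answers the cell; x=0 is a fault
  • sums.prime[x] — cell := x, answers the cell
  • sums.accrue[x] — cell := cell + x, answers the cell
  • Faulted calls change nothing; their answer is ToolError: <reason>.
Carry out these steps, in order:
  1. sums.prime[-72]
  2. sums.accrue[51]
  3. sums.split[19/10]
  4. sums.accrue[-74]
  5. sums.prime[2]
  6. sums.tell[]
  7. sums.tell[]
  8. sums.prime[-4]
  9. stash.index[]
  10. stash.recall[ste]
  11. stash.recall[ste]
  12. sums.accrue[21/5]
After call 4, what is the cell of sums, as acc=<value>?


Answer: acc=-1616/19

Derivation:
>> sums.prime(x=-72)
<< -72
>> sums.accrue(x=51)
<< -21
>> sums.split(x=19/10)
<< -210/19
>> sums.accrue(x=-74)
<< -1616/19
>> sums.prime(x=2)
<< 2
>> sums.tell()
<< 2
>> sums.tell()
<< 2
>> sums.prime(x=-4)
<< -4
>> stash.index()
<< [ste]
>> stash.recall(k=ste)
<< 1930-06-14
>> stash.recall(k=ste)
<< 1930-06-14
>> sums.accrue(x=21/5)
<< 1/5


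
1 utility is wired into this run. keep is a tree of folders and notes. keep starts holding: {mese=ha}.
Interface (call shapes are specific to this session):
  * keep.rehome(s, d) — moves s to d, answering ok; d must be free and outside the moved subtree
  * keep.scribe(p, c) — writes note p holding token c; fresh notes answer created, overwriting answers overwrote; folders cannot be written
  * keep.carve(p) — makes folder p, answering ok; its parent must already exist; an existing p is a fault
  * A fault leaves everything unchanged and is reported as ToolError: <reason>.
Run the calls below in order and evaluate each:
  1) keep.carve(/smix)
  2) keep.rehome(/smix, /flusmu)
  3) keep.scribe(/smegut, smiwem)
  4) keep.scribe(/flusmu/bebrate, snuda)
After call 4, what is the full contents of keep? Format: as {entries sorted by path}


Answer: {flusmu/, flusmu/bebrate=snuda, mese=ha, smegut=smiwem}

Derivation:
>>> keep.carve p=/smix
  ok
>>> keep.rehome s=/smix d=/flusmu
  ok
>>> keep.scribe p=/smegut c=smiwem
  created
>>> keep.scribe p=/flusmu/bebrate c=snuda
  created


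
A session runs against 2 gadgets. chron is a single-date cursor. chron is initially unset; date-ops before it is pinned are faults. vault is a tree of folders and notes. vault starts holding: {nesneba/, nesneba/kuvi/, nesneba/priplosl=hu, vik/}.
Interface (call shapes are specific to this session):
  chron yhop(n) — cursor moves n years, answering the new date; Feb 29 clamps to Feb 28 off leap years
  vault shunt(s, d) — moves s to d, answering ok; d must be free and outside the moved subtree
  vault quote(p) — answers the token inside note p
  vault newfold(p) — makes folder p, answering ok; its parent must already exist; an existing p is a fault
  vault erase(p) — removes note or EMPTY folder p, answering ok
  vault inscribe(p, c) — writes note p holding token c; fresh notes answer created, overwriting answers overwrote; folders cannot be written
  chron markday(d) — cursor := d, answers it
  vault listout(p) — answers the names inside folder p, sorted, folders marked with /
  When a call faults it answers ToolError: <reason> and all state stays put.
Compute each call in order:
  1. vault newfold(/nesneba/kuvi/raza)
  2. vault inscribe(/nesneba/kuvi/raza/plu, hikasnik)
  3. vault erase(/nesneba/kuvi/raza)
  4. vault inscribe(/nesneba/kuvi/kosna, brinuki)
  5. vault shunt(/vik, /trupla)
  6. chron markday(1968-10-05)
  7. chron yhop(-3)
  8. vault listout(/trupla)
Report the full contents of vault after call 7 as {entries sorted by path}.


> vault newfold p=/nesneba/kuvi/raza
:: ok
> vault inscribe p=/nesneba/kuvi/raza/plu c=hikasnik
:: created
> vault erase p=/nesneba/kuvi/raza
:: ToolError: not empty
> vault inscribe p=/nesneba/kuvi/kosna c=brinuki
:: created
> vault shunt s=/vik d=/trupla
:: ok
> chron markday d=1968-10-05
:: 1968-10-05
> chron yhop n=-3
:: 1965-10-05
> vault listout p=/trupla
:: []

Answer: {nesneba/, nesneba/kuvi/, nesneba/kuvi/kosna=brinuki, nesneba/kuvi/raza/, nesneba/kuvi/raza/plu=hikasnik, nesneba/priplosl=hu, trupla/}


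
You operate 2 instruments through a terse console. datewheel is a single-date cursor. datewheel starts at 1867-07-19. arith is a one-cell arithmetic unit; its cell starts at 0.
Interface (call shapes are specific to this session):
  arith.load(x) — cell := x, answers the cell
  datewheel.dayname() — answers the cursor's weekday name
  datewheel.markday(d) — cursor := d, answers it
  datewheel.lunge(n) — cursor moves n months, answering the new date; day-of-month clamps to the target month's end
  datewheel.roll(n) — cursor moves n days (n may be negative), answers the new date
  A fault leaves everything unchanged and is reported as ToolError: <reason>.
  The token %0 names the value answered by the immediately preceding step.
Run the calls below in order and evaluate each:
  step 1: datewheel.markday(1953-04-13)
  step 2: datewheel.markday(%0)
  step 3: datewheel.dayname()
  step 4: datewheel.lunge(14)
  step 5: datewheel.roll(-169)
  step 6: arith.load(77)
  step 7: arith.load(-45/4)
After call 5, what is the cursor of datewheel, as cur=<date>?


Answer: cur=1953-12-26

Derivation:
Do: markday[1953-04-13]
See: 1953-04-13
Do: markday[%0]
See: 1953-04-13
Do: dayname[]
See: Monday
Do: lunge[14]
See: 1954-06-13
Do: roll[-169]
See: 1953-12-26
Do: load[77]
See: 77
Do: load[-45/4]
See: -45/4


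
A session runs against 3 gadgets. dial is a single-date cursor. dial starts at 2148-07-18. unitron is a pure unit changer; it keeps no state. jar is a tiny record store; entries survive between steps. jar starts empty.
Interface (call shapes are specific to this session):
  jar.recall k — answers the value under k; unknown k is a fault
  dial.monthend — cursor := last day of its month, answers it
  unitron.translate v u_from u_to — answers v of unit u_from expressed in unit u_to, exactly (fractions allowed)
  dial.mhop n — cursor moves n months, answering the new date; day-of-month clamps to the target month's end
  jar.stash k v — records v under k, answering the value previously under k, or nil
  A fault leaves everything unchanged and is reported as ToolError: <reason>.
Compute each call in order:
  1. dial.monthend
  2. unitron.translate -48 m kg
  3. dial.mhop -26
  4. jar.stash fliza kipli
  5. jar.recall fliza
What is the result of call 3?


Using monthend(): 2148-07-31.
I try translate with -48, m, kg: ToolError: incompatible units.
Invoking mhop with -26: 2146-05-31.
I use stash with fliza, kipli, giving nil.
Then recall with fliza, yielding kipli.

Answer: 2146-05-31


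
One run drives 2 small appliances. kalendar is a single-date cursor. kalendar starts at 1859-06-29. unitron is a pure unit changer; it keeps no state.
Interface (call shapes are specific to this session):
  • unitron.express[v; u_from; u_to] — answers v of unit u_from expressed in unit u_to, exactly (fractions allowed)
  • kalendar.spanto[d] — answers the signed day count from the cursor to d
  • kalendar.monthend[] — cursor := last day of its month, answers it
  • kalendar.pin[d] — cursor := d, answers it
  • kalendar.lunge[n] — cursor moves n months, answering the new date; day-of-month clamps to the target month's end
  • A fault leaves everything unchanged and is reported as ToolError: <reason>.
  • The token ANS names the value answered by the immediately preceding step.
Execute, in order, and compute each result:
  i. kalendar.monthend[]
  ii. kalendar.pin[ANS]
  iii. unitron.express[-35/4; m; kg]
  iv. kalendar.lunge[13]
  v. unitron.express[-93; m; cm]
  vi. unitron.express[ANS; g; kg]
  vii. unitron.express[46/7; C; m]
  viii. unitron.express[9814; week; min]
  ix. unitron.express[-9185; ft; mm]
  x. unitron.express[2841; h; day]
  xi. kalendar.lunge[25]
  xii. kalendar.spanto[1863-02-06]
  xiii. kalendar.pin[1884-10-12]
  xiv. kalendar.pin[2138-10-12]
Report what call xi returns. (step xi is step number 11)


$ kalendar.monthend
  1859-06-30
$ kalendar.pin d: ANS
  1859-06-30
$ unitron.express v: -35/4 u_from: m u_to: kg
  ToolError: incompatible units
$ kalendar.lunge n: 13
  1860-07-30
$ unitron.express v: -93 u_from: m u_to: cm
  -9300
$ unitron.express v: ANS u_from: g u_to: kg
  -93/10
$ unitron.express v: 46/7 u_from: C u_to: m
  ToolError: incompatible units
$ unitron.express v: 9814 u_from: week u_to: min
  98925120
$ unitron.express v: -9185 u_from: ft u_to: mm
  -2799588
$ unitron.express v: 2841 u_from: h u_to: day
  947/8
$ kalendar.lunge n: 25
  1862-08-30
$ kalendar.spanto d: 1863-02-06
  160
$ kalendar.pin d: 1884-10-12
  1884-10-12
$ kalendar.pin d: 2138-10-12
  2138-10-12

Answer: 1862-08-30


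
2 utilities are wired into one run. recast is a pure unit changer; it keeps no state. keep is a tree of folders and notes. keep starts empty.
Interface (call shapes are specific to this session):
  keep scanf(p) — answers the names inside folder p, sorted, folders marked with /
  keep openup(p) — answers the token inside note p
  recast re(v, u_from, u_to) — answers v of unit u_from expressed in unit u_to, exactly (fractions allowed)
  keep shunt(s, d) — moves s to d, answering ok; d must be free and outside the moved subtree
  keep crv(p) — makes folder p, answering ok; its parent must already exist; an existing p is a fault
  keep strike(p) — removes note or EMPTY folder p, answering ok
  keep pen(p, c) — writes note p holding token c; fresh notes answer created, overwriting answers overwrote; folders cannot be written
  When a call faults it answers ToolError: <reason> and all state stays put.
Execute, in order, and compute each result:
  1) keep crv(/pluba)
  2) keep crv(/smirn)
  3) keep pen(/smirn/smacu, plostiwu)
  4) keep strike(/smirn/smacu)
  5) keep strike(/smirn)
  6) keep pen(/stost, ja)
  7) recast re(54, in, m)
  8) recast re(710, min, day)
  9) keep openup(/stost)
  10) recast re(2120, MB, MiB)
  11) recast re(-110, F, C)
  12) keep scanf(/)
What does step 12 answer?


[in] keep crv p=/pluba
[out] ok
[in] keep crv p=/smirn
[out] ok
[in] keep pen p=/smirn/smacu c=plostiwu
[out] created
[in] keep strike p=/smirn/smacu
[out] ok
[in] keep strike p=/smirn
[out] ok
[in] keep pen p=/stost c=ja
[out] created
[in] recast re v=54 u_from=in u_to=m
[out] 3429/2500
[in] recast re v=710 u_from=min u_to=day
[out] 71/144
[in] keep openup p=/stost
[out] ja
[in] recast re v=2120 u_from=MB u_to=MiB
[out] 4140625/2048
[in] recast re v=-110 u_from=F u_to=C
[out] -710/9
[in] keep scanf p=/
[out] [pluba/, stost]

Answer: [pluba/, stost]


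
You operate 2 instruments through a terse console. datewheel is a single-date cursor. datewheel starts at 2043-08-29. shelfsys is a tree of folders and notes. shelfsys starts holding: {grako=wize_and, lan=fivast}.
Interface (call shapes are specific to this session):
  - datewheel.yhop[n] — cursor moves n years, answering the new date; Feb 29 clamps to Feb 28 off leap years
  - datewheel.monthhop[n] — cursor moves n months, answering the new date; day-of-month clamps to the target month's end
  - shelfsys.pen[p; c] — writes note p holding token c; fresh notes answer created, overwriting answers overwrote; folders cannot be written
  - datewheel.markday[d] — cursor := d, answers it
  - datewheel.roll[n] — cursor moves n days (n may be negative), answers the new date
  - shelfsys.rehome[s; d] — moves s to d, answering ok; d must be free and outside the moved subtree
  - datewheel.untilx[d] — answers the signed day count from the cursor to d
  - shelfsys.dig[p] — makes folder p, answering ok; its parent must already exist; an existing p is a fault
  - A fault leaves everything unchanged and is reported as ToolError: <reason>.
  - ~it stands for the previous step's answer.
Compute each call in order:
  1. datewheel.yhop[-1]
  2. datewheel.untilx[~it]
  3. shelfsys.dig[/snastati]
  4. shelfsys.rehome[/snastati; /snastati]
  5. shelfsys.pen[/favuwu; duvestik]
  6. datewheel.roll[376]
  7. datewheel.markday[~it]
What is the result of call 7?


Answer: 2043-09-09

Derivation:
>> yhop(n: -1)
<< 2042-08-29
>> untilx(d: ~it)
<< 0
>> dig(p: /snastati)
<< ok
>> rehome(s: /snastati, d: /snastati)
<< ToolError: exists
>> pen(p: /favuwu, c: duvestik)
<< created
>> roll(n: 376)
<< 2043-09-09
>> markday(d: ~it)
<< 2043-09-09


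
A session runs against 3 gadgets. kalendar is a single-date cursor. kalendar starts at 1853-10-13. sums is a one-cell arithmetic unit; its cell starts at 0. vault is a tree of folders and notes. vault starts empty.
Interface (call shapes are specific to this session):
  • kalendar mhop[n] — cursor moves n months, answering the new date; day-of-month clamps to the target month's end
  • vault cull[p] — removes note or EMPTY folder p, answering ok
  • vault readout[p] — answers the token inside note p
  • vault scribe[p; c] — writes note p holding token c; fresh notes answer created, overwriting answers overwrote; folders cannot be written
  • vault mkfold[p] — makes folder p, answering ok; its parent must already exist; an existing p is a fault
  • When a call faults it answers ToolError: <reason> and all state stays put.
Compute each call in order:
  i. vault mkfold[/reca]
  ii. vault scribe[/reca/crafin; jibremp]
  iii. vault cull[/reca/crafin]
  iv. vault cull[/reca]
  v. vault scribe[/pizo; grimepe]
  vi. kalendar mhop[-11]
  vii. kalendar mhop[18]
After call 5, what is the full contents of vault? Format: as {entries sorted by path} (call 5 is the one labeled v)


$ vault mkfold p='/reca'
:: ok
$ vault scribe p='/reca/crafin' c='jibremp'
:: created
$ vault cull p='/reca/crafin'
:: ok
$ vault cull p='/reca'
:: ok
$ vault scribe p='/pizo' c='grimepe'
:: created
$ kalendar mhop n='-11'
:: 1852-11-13
$ kalendar mhop n='18'
:: 1854-05-13

Answer: {pizo=grimepe}


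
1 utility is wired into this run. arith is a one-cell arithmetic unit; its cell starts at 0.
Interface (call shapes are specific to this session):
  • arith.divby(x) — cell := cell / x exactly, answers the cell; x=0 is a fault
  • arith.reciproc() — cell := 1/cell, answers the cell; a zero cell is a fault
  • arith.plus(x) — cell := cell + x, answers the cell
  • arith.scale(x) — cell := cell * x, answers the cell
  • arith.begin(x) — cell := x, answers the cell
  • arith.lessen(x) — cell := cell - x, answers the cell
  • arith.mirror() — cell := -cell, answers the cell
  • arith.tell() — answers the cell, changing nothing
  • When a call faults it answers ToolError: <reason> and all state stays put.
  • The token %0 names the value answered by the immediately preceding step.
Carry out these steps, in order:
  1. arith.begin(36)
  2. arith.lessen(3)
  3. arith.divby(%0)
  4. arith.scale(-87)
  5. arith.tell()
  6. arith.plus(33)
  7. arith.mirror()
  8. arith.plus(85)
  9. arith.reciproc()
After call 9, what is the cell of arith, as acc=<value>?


Answer: acc=1/139

Derivation:
% arith.begin x→36
:: 36
% arith.lessen x→3
:: 33
% arith.divby x→%0
:: 1
% arith.scale x→-87
:: -87
% arith.tell
:: -87
% arith.plus x→33
:: -54
% arith.mirror
:: 54
% arith.plus x→85
:: 139
% arith.reciproc
:: 1/139


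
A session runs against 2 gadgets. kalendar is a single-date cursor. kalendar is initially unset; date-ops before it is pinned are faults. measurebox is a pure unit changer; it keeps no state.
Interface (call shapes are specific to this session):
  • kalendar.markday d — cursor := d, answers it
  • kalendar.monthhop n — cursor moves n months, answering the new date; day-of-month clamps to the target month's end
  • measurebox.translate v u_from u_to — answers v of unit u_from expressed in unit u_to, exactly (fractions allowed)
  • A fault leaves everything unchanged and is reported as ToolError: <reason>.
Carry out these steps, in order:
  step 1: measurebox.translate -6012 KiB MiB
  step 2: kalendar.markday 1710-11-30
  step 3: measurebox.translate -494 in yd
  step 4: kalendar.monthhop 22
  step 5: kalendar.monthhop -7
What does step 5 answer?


Answer: 1712-02-29

Derivation:
-- measurebox.translate(v='-6012', u_from='KiB', u_to='MiB') == -1503/256
-- kalendar.markday(d='1710-11-30') == 1710-11-30
-- measurebox.translate(v='-494', u_from='in', u_to='yd') == -247/18
-- kalendar.monthhop(n='22') == 1712-09-30
-- kalendar.monthhop(n='-7') == 1712-02-29


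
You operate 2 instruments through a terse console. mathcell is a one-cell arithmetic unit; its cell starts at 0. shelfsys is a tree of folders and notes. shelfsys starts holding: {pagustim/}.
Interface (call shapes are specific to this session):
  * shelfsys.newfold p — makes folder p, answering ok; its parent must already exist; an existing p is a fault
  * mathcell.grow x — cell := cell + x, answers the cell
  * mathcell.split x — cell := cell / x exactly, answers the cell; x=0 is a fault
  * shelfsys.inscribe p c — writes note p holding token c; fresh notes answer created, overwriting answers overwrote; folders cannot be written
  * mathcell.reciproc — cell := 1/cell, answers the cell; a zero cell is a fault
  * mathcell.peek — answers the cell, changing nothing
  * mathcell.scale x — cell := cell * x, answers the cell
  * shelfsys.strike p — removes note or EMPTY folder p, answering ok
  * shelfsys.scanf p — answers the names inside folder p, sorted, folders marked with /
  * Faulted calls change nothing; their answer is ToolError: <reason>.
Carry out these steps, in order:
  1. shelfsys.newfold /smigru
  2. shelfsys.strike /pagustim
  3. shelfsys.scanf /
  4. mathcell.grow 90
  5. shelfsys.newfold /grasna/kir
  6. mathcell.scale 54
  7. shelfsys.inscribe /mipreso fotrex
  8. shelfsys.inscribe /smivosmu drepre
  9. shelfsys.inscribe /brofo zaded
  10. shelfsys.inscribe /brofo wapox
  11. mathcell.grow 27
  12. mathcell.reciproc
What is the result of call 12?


Answer: 1/4887

Derivation:
→ shelfsys.newfold(p: /smigru)
← ok
→ shelfsys.strike(p: /pagustim)
← ok
→ shelfsys.scanf(p: /)
← [smigru/]
→ mathcell.grow(x: 90)
← 90
→ shelfsys.newfold(p: /grasna/kir)
← ToolError: no parent
→ mathcell.scale(x: 54)
← 4860
→ shelfsys.inscribe(p: /mipreso, c: fotrex)
← created
→ shelfsys.inscribe(p: /smivosmu, c: drepre)
← created
→ shelfsys.inscribe(p: /brofo, c: zaded)
← created
→ shelfsys.inscribe(p: /brofo, c: wapox)
← overwrote
→ mathcell.grow(x: 27)
← 4887
→ mathcell.reciproc()
← 1/4887


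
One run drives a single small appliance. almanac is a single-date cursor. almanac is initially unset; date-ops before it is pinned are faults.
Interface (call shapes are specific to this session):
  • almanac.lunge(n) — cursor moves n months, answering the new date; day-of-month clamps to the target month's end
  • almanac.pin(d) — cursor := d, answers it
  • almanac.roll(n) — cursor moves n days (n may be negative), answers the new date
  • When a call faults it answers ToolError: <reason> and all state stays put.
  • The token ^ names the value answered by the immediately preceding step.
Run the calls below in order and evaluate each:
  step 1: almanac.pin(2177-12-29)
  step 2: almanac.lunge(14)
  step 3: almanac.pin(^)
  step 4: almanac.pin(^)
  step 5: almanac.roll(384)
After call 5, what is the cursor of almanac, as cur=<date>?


% almanac.pin d=2177-12-29
  2177-12-29
% almanac.lunge n=14
  2179-02-28
% almanac.pin d=^
  2179-02-28
% almanac.pin d=^
  2179-02-28
% almanac.roll n=384
  2180-03-18

Answer: cur=2180-03-18


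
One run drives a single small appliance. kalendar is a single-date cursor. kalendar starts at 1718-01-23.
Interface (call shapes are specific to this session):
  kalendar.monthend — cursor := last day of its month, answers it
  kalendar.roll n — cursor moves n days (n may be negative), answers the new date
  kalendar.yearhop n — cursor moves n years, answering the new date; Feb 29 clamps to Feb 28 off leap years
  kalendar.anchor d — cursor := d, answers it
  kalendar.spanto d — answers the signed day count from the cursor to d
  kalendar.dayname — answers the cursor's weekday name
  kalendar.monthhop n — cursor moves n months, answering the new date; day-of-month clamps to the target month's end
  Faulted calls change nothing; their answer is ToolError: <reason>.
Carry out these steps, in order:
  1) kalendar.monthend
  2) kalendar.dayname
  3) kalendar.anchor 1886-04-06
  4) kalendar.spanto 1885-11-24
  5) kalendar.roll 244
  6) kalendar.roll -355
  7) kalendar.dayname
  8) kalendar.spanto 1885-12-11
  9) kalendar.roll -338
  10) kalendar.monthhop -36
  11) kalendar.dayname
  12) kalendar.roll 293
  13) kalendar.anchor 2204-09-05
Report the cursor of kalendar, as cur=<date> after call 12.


==> monthend()
<== 1718-01-31
==> dayname()
<== Monday
==> anchor(1886-04-06)
<== 1886-04-06
==> spanto(1885-11-24)
<== -133
==> roll(244)
<== 1886-12-06
==> roll(-355)
<== 1885-12-16
==> dayname()
<== Wednesday
==> spanto(1885-12-11)
<== -5
==> roll(-338)
<== 1885-01-12
==> monthhop(-36)
<== 1882-01-12
==> dayname()
<== Thursday
==> roll(293)
<== 1882-11-01
==> anchor(2204-09-05)
<== 2204-09-05

Answer: cur=1882-11-01


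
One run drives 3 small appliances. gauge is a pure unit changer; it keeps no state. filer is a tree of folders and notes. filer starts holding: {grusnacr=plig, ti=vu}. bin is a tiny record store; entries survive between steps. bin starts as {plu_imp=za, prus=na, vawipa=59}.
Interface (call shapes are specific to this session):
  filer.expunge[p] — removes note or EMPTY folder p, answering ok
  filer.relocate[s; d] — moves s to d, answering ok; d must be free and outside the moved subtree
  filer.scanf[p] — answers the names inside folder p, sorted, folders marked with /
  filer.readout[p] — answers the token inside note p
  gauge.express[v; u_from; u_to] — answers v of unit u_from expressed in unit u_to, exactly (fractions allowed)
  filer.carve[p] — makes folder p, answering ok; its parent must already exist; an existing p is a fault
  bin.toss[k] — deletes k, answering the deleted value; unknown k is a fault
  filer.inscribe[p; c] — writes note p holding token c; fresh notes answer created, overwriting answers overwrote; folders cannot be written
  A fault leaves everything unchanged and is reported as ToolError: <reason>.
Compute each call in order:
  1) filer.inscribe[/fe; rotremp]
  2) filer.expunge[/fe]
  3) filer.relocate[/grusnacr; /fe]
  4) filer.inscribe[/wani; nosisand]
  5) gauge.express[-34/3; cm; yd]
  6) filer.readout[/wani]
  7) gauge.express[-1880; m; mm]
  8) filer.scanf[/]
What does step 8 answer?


Answer: [fe, ti, wani]

Derivation:
-- 1. filer.inscribe(/fe, rotremp) ~> created
-- 2. filer.expunge(/fe) ~> ok
-- 3. filer.relocate(/grusnacr, /fe) ~> ok
-- 4. filer.inscribe(/wani, nosisand) ~> created
-- 5. gauge.express(-34/3, cm, yd) ~> -425/3429
-- 6. filer.readout(/wani) ~> nosisand
-- 7. gauge.express(-1880, m, mm) ~> -1880000
-- 8. filer.scanf(/) ~> [fe, ti, wani]


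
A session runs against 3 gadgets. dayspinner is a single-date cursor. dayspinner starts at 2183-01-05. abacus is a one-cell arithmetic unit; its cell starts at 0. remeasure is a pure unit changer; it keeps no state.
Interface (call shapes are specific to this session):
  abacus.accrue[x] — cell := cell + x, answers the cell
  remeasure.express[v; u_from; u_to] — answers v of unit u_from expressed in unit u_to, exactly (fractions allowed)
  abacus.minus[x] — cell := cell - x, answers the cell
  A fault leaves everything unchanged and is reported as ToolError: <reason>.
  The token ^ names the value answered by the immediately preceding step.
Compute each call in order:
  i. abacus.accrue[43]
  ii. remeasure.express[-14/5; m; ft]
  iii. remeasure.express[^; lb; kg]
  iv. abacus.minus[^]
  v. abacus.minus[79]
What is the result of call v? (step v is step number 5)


Answer: -2425685341/76200000

Derivation:
Act: accrue[43]
Obs: 43
Act: express[-14/5; m; ft]
Obs: -3500/381
Act: express[^; lb; kg]
Obs: -317514659/76200000
Act: minus[^]
Obs: 3594114659/76200000
Act: minus[79]
Obs: -2425685341/76200000


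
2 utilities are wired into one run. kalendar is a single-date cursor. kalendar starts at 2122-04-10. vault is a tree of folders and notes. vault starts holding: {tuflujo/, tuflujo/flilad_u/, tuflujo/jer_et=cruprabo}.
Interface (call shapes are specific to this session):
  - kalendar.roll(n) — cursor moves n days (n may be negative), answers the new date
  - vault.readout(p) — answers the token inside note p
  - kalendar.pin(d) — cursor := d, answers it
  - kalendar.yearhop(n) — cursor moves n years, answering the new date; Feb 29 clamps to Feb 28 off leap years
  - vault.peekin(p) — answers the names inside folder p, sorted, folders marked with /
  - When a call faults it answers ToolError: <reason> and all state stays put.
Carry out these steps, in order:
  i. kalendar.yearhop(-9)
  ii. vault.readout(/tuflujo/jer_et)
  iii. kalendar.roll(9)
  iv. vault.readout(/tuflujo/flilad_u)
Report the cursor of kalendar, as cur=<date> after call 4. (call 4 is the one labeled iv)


% kalendar.yearhop n=-9
:: 2113-04-10
% vault.readout p=/tuflujo/jer_et
:: cruprabo
% kalendar.roll n=9
:: 2113-04-19
% vault.readout p=/tuflujo/flilad_u
:: ToolError: is a directory

Answer: cur=2113-04-19


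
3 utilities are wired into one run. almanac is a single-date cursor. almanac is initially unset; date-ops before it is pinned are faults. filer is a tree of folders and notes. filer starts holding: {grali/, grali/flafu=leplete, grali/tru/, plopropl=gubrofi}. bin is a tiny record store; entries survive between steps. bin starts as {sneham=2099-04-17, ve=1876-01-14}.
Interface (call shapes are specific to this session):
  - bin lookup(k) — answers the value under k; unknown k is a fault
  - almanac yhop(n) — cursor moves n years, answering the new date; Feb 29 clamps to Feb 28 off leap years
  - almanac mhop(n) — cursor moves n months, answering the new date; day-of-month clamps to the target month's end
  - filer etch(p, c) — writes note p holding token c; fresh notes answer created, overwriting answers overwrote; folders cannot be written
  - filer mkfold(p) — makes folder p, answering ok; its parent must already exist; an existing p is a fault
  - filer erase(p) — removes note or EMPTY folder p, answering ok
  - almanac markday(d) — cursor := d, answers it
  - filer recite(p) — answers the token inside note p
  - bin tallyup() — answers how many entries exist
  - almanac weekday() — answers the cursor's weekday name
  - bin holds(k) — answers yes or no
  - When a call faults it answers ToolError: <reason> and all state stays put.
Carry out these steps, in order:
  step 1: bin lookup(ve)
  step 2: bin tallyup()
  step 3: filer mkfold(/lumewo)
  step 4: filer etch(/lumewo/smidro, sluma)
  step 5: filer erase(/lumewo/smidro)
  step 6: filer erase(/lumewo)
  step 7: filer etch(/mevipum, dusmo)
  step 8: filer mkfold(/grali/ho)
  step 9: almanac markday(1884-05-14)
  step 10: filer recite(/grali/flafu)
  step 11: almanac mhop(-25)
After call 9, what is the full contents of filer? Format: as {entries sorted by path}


~$ bin lookup k=ve
  1876-01-14
~$ bin tallyup
  2
~$ filer mkfold p=/lumewo
  ok
~$ filer etch p=/lumewo/smidro c=sluma
  created
~$ filer erase p=/lumewo/smidro
  ok
~$ filer erase p=/lumewo
  ok
~$ filer etch p=/mevipum c=dusmo
  created
~$ filer mkfold p=/grali/ho
  ok
~$ almanac markday d=1884-05-14
  1884-05-14
~$ filer recite p=/grali/flafu
  leplete
~$ almanac mhop n=-25
  1882-04-14

Answer: {grali/, grali/flafu=leplete, grali/ho/, grali/tru/, mevipum=dusmo, plopropl=gubrofi}


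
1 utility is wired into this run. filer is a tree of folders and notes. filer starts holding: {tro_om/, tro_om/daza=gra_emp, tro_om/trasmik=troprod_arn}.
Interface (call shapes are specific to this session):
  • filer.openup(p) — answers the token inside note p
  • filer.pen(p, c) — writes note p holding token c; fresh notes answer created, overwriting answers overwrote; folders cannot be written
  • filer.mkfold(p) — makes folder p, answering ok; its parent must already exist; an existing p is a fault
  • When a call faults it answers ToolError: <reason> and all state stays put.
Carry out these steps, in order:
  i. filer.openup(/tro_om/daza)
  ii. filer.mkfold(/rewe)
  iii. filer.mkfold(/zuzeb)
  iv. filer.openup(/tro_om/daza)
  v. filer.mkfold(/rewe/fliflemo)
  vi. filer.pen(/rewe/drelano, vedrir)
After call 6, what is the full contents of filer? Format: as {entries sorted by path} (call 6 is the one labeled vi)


Answer: {rewe/, rewe/drelano=vedrir, rewe/fliflemo/, tro_om/, tro_om/daza=gra_emp, tro_om/trasmik=troprod_arn, zuzeb/}

Derivation:
==> openup(p: /tro_om/daza)
<== gra_emp
==> mkfold(p: /rewe)
<== ok
==> mkfold(p: /zuzeb)
<== ok
==> openup(p: /tro_om/daza)
<== gra_emp
==> mkfold(p: /rewe/fliflemo)
<== ok
==> pen(p: /rewe/drelano, c: vedrir)
<== created


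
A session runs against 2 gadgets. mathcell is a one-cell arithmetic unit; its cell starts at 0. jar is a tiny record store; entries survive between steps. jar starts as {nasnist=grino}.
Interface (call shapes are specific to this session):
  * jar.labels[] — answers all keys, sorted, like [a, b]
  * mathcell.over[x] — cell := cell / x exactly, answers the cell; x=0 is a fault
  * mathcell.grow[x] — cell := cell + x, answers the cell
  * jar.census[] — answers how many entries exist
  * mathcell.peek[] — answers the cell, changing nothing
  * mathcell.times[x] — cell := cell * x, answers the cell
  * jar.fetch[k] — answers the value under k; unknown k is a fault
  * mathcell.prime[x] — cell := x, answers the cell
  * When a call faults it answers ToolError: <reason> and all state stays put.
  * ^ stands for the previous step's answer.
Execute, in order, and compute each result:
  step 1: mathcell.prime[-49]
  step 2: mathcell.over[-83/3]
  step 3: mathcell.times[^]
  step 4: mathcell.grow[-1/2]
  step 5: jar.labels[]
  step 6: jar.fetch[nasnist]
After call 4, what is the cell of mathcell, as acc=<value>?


Answer: acc=36329/13778

Derivation:
$ prime x='-49'
[out] -49
$ over x='-83/3'
[out] 147/83
$ times x='^'
[out] 21609/6889
$ grow x='-1/2'
[out] 36329/13778
$ labels
[out] [nasnist]
$ fetch k='nasnist'
[out] grino


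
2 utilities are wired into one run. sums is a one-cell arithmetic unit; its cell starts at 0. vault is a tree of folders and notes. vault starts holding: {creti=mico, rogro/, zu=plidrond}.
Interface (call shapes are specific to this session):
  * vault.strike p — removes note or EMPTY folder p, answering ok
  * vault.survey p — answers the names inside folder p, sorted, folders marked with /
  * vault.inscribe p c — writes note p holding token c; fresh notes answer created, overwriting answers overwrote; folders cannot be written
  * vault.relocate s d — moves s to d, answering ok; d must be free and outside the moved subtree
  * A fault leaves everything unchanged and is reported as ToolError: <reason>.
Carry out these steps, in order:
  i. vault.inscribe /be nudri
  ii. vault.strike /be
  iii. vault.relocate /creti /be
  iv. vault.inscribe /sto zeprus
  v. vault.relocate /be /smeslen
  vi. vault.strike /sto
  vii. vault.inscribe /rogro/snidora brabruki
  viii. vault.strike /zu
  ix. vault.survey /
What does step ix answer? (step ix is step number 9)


Answer: [rogro/, smeslen]

Derivation:
==> inscribe(p→/be, c→nudri)
<== created
==> strike(p→/be)
<== ok
==> relocate(s→/creti, d→/be)
<== ok
==> inscribe(p→/sto, c→zeprus)
<== created
==> relocate(s→/be, d→/smeslen)
<== ok
==> strike(p→/sto)
<== ok
==> inscribe(p→/rogro/snidora, c→brabruki)
<== created
==> strike(p→/zu)
<== ok
==> survey(p→/)
<== [rogro/, smeslen]


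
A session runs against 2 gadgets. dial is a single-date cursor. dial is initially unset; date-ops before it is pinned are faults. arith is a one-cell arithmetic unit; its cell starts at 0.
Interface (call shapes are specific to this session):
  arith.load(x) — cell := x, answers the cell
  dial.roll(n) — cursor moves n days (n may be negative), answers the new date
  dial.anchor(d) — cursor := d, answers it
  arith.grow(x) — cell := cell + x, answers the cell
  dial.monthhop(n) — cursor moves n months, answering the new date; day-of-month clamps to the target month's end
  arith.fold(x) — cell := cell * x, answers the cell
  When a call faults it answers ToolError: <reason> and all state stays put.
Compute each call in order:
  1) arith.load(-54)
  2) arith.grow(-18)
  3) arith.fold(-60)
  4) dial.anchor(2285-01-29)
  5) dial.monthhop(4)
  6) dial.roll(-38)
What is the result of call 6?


[in] arith.load -54
:: -54
[in] arith.grow -18
:: -72
[in] arith.fold -60
:: 4320
[in] dial.anchor 2285-01-29
:: 2285-01-29
[in] dial.monthhop 4
:: 2285-05-29
[in] dial.roll -38
:: 2285-04-21

Answer: 2285-04-21


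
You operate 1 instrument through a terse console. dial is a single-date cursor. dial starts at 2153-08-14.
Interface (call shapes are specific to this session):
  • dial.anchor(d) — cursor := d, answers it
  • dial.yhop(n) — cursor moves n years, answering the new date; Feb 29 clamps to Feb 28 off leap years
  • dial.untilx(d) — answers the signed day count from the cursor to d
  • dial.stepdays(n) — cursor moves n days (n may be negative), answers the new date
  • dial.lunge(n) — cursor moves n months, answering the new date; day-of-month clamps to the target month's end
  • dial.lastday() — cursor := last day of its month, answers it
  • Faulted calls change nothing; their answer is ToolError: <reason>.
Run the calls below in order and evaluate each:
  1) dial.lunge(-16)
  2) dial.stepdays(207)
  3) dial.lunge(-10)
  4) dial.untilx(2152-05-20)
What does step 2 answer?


>> lunge(n=-16)
<< 2152-04-14
>> stepdays(n=207)
<< 2152-11-07
>> lunge(n=-10)
<< 2152-01-07
>> untilx(d=2152-05-20)
<< 134

Answer: 2152-11-07


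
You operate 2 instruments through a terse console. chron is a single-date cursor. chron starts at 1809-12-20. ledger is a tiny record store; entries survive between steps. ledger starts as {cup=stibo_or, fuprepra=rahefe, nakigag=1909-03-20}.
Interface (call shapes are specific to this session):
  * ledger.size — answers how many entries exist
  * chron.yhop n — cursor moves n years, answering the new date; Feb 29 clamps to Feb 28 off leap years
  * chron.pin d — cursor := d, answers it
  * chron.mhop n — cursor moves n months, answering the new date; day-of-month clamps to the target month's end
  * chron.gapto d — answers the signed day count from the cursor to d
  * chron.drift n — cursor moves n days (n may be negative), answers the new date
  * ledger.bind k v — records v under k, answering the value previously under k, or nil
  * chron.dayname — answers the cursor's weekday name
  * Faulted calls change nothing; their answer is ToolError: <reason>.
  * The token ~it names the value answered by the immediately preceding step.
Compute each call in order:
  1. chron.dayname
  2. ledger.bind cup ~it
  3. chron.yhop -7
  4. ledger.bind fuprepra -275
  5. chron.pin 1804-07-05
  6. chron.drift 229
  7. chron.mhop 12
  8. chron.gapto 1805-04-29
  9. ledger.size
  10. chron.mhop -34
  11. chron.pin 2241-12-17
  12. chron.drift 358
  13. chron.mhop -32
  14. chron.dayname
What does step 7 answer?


Answer: 1806-02-19

Derivation:
-> dayname()
<- Wednesday
-> bind(k→cup, v→~it)
<- stibo_or
-> yhop(n→-7)
<- 1802-12-20
-> bind(k→fuprepra, v→-275)
<- rahefe
-> pin(d→1804-07-05)
<- 1804-07-05
-> drift(n→229)
<- 1805-02-19
-> mhop(n→12)
<- 1806-02-19
-> gapto(d→1805-04-29)
<- -296
-> size()
<- 3
-> mhop(n→-34)
<- 1803-04-19
-> pin(d→2241-12-17)
<- 2241-12-17
-> drift(n→358)
<- 2242-12-10
-> mhop(n→-32)
<- 2240-04-10
-> dayname()
<- Friday
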